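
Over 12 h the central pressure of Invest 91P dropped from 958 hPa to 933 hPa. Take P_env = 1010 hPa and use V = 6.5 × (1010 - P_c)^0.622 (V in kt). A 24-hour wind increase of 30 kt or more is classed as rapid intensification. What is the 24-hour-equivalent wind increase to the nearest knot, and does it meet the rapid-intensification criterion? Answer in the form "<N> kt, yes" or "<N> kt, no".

42 kt, yes

V₁: ΔP = 52, V ≈ 6.5 × 52^0.622 ≈ 75.90 kt.
V₂: ΔP = 77, V ≈ 6.5 × 77^0.622 ≈ 96.90 kt.
ΔV over 12 h = 21.00 kt → 24 h equivalent = 21.00 × 24/12 ≈ 42.00 kt.
42 kt ≥ 30 kt ⇒ rapid intensification.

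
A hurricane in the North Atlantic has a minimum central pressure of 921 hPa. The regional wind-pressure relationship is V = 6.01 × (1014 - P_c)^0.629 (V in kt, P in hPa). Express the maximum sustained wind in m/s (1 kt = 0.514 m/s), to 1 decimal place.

ΔP = 1014 − 921 = 93 hPa.
V ≈ 6.01 × 93^0.629 = 6.01 × 17.305 ≈ 104.004 kt.
104.004 × 0.514 ≈ 53.46 m/s → 53.5 m/s.

53.5 m/s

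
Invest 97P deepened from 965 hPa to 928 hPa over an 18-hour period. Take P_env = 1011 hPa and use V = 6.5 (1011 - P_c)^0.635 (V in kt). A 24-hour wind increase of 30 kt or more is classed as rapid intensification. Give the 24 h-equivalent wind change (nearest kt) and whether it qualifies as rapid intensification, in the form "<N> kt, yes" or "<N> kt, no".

45 kt, yes

V₁: ΔP = 46, V ≈ 6.5 × 46^0.635 ≈ 73.92 kt.
V₂: ΔP = 83, V ≈ 6.5 × 83^0.635 ≈ 107.53 kt.
ΔV over 18 h = 33.61 kt → 24 h equivalent = 33.61 × 24/18 ≈ 44.81 kt.
45 kt ≥ 30 kt ⇒ rapid intensification.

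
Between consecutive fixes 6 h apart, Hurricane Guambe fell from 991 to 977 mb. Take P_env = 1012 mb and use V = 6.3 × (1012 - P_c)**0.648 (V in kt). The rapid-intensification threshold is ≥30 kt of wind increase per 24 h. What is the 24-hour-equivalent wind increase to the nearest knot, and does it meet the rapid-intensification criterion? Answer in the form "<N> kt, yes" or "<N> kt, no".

71 kt, yes

V₁: ΔP = 21, V ≈ 6.3 × 21^0.648 ≈ 45.30 kt.
V₂: ΔP = 35, V ≈ 6.3 × 35^0.648 ≈ 63.08 kt.
ΔV over 6 h = 17.78 kt → 24 h equivalent = 17.78 × 24/6 ≈ 71.12 kt.
71 kt ≥ 30 kt ⇒ rapid intensification.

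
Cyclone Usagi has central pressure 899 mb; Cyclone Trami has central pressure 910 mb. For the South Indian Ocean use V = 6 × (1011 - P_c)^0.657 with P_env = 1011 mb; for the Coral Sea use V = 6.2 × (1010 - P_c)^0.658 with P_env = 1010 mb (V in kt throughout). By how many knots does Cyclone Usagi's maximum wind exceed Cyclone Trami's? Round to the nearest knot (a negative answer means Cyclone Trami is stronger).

Cyclone Usagi: ΔP = 112; V ≈ 6 × 112^0.657 ≈ 133.19 kt.
Cyclone Trami: ΔP = 100; V ≈ 6.2 × 100^0.658 ≈ 128.35 kt.
Difference ≈ 133.19 − 128.35 = 4.84 → 5 kt.

5 kt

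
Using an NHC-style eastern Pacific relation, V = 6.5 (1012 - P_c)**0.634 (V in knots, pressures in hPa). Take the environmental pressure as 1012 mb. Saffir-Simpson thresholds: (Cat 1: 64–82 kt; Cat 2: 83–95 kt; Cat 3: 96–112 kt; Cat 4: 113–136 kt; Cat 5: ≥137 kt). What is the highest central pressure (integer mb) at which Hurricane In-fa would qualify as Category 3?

942 mb

Category 3 begins at V = 96 kt.
Required ΔP = (96/6.5)^(1/0.634) = 14.769^1.577 ≈ 69.89 mb.
P_c ≤ 1012 − 69.89 = 942.11, so the highest integer P_c is 942 mb.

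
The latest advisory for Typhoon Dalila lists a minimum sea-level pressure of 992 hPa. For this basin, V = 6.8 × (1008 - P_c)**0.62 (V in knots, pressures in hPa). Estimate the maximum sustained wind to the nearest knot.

38 kt

ΔP = 1008 − 992 = 16 hPa.
16^0.62 ≈ 5.579.
V ≈ 6.8 × 5.579 ≈ 37.9 kt.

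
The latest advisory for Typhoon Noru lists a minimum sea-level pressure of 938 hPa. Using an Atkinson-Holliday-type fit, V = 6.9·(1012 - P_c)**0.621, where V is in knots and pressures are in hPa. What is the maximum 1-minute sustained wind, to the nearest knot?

100 kt

ΔP = 1012 − 938 = 74 hPa.
74^0.621 ≈ 14.481.
V ≈ 6.9 × 14.481 ≈ 99.9 kt.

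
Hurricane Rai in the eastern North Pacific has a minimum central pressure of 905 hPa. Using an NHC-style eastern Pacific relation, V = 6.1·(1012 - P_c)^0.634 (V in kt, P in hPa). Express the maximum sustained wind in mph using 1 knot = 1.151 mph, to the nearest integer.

ΔP = 1012 − 905 = 107 hPa.
V ≈ 6.1 × 107^0.634 = 6.1 × 19.348 ≈ 118.021 kt.
118.021 × 1.151 ≈ 135.84 mph → 136 mph.

136 mph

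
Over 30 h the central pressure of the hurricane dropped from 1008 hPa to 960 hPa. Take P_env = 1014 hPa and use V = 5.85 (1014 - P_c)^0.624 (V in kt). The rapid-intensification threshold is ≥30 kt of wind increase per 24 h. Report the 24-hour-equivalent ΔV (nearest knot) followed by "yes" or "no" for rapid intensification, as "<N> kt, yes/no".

42 kt, yes

V₁: ΔP = 6, V ≈ 5.85 × 6^0.624 ≈ 17.89 kt.
V₂: ΔP = 54, V ≈ 5.85 × 54^0.624 ≈ 70.50 kt.
ΔV over 30 h = 52.61 kt → 24 h equivalent = 52.61 × 24/30 ≈ 42.09 kt.
42 kt ≥ 30 kt ⇒ rapid intensification.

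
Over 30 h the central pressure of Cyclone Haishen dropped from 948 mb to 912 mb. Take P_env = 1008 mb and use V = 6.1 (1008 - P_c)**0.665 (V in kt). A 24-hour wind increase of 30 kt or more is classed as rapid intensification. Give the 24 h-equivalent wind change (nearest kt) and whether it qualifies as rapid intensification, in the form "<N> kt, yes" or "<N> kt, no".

V₁: ΔP = 60, V ≈ 6.1 × 60^0.665 ≈ 92.85 kt.
V₂: ΔP = 96, V ≈ 6.1 × 96^0.665 ≈ 126.92 kt.
ΔV over 30 h = 34.07 kt → 24 h equivalent = 34.07 × 24/30 ≈ 27.26 kt.
27 kt < 30 kt ⇒ not rapid intensification.

27 kt, no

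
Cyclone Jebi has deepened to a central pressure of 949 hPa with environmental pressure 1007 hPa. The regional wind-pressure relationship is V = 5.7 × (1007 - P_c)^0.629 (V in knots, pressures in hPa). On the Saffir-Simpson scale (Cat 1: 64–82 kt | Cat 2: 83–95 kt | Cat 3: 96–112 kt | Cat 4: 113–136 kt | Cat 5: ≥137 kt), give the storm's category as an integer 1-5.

ΔP = 1007 − 949 = 58 hPa.
V ≈ 5.7 × 58^0.629 = 5.7 × 12.86 ≈ 73 kt.
73 kt falls in the Category 1 band.

1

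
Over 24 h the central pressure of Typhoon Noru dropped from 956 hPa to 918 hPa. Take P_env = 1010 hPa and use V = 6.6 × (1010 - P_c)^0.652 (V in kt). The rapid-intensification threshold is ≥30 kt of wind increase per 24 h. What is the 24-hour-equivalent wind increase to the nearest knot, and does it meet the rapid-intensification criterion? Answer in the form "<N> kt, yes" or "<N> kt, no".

V₁: ΔP = 54, V ≈ 6.6 × 54^0.652 ≈ 88.93 kt.
V₂: ΔP = 92, V ≈ 6.6 × 92^0.652 ≈ 125.87 kt.
ΔV over 24 h = 36.94 kt → 24 h equivalent = 36.94 × 24/24 ≈ 36.94 kt.
37 kt ≥ 30 kt ⇒ rapid intensification.

37 kt, yes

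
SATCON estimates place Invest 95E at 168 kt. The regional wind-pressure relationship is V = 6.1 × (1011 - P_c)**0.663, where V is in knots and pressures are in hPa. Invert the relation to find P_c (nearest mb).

ΔP = (V / 6.1)^(1/0.663) = (168/6.1)^1.508.
168/6.1 = 27.541; 27.541^1.508 ≈ 148.56 mb.
P_c = 1011 − 148.56 = 862.44 ≈ 862 mb.

862 mb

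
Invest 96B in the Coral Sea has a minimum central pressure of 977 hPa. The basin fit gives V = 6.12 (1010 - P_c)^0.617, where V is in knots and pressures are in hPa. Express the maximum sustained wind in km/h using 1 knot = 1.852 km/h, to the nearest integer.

98 km/h

ΔP = 1010 − 977 = 33 hPa.
V ≈ 6.12 × 33^0.617 = 6.12 × 8.648 ≈ 52.927 kt.
52.927 × 1.852 ≈ 98.02 km/h → 98 km/h.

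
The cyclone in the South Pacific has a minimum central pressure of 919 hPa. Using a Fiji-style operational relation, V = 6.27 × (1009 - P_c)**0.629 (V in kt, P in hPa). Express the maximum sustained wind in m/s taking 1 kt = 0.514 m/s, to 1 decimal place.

ΔP = 1009 − 919 = 90 hPa.
V ≈ 6.27 × 90^0.629 = 6.27 × 16.952 ≈ 106.288 kt.
106.288 × 0.514 ≈ 54.63 m/s → 54.6 m/s.

54.6 m/s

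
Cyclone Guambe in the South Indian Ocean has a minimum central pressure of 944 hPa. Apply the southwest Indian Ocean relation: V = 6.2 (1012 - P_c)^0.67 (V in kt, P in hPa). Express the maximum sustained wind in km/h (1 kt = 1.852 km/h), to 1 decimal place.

194.0 km/h

ΔP = 1012 − 944 = 68 hPa.
V ≈ 6.2 × 68^0.67 = 6.2 × 16.896 ≈ 104.754 kt.
104.754 × 1.852 ≈ 194.01 km/h → 194.0 km/h.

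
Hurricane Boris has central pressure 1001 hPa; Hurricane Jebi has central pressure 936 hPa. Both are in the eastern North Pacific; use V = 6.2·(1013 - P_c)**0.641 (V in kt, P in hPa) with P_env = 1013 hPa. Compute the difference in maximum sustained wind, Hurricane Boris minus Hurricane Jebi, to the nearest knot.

Hurricane Boris: ΔP = 12; V ≈ 6.2 × 12^0.641 ≈ 30.49 kt.
Hurricane Jebi: ΔP = 77; V ≈ 6.2 × 77^0.641 ≈ 100.38 kt.
Difference ≈ 30.49 − 100.38 = -69.89 → -70 kt.

-70 kt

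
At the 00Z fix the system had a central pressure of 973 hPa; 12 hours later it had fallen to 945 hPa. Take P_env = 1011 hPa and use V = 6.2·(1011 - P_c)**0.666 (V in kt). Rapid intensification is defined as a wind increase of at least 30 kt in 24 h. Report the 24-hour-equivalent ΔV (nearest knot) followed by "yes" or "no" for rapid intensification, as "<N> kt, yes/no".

V₁: ΔP = 38, V ≈ 6.2 × 38^0.666 ≈ 69.91 kt.
V₂: ΔP = 66, V ≈ 6.2 × 66^0.666 ≈ 100.97 kt.
ΔV over 12 h = 31.06 kt → 24 h equivalent = 31.06 × 24/12 ≈ 62.12 kt.
62 kt ≥ 30 kt ⇒ rapid intensification.

62 kt, yes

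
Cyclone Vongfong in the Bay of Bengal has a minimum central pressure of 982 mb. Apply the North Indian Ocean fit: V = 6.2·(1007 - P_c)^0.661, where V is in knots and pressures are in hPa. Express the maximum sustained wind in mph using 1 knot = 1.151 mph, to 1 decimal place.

ΔP = 1007 − 982 = 25 mb.
V ≈ 6.2 × 25^0.661 = 6.2 × 8.395 ≈ 52.051 kt.
52.051 × 1.151 ≈ 59.91 mph → 59.9 mph.

59.9 mph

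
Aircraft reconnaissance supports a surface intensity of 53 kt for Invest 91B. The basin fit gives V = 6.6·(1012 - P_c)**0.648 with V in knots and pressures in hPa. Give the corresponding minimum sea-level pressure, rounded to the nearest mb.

ΔP = (V / 6.6)^(1/0.648) = (53/6.6)^1.543.
53/6.6 = 8.030; 8.030^1.543 ≈ 24.90 mb.
P_c = 1012 − 24.90 = 987.10 ≈ 987 mb.

987 mb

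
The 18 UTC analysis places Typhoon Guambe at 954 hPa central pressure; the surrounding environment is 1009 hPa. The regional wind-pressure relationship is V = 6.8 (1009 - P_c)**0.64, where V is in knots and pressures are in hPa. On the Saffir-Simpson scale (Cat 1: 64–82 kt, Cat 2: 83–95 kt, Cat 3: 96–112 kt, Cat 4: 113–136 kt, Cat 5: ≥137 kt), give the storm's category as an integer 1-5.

ΔP = 1009 − 954 = 55 hPa.
V ≈ 6.8 × 55^0.64 = 6.8 × 13.00 ≈ 88 kt.
88 kt falls in the Category 2 band.

2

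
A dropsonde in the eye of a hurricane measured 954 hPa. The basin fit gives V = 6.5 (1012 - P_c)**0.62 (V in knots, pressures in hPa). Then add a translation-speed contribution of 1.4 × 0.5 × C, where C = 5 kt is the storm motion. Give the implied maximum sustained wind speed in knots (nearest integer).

ΔP = 1012 − 954 = 58 hPa.
58^0.62 ≈ 12.397.
V ≈ 6.5 × 12.397 ≈ 80.6 kt.
Translation term: 1.4 × 0.5 × 5 = 3.5 kt.
Corrected V ≈ 84.1 kt → 84 kt.

84 kt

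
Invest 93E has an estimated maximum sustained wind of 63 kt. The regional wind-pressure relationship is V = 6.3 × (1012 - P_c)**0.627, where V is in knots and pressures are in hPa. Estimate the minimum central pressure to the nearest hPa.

973 hPa

ΔP = (V / 6.3)^(1/0.627) = (63/6.3)^1.595.
63/6.3 = 10.000; 10.000^1.595 ≈ 39.35 hPa.
P_c = 1012 − 39.35 = 972.65 ≈ 973 hPa.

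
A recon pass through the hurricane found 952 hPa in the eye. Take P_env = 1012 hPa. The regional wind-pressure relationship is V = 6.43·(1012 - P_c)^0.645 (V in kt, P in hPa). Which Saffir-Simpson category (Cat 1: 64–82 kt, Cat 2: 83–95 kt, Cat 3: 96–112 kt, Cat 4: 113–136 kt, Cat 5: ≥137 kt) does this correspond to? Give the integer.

ΔP = 1012 − 952 = 60 hPa.
V ≈ 6.43 × 60^0.645 = 6.43 × 14.03 ≈ 90 kt.
90 kt falls in the Category 2 band.

2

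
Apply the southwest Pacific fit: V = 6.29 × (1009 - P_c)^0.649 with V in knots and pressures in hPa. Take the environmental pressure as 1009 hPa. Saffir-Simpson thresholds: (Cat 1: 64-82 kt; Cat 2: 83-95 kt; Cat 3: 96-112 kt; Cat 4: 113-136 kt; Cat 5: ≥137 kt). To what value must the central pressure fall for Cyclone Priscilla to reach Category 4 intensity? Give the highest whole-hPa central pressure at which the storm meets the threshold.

Category 4 begins at V = 113 kt.
Required ΔP = (113/6.29)^(1/0.649) = 17.965^1.541 ≈ 85.68 hPa.
P_c ≤ 1009 − 85.68 = 923.32, so the highest integer P_c is 923 hPa.

923 hPa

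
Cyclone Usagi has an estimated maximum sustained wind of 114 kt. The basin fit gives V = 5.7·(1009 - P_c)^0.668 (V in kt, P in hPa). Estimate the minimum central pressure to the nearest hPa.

ΔP = (V / 5.7)^(1/0.668) = (114/5.7)^1.497.
114/5.7 = 20.000; 20.000^1.497 ≈ 88.64 hPa.
P_c = 1009 − 88.64 = 920.36 ≈ 920 hPa.

920 hPa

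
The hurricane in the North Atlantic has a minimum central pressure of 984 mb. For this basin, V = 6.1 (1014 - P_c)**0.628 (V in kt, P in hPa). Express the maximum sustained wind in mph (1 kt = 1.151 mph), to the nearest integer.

ΔP = 1014 − 984 = 30 mb.
V ≈ 6.1 × 30^0.628 = 6.1 × 8.465 ≈ 51.637 kt.
51.637 × 1.151 ≈ 59.43 mph → 59 mph.

59 mph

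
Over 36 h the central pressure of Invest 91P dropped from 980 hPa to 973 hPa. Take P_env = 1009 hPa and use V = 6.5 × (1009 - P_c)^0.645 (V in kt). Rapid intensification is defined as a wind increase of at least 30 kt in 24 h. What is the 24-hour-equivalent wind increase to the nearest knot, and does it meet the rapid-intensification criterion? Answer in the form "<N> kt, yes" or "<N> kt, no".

V₁: ΔP = 29, V ≈ 6.5 × 29^0.645 ≈ 57.04 kt.
V₂: ΔP = 36, V ≈ 6.5 × 36^0.645 ≈ 65.57 kt.
ΔV over 36 h = 8.53 kt → 24 h equivalent = 8.53 × 24/36 ≈ 5.69 kt.
6 kt < 30 kt ⇒ not rapid intensification.

6 kt, no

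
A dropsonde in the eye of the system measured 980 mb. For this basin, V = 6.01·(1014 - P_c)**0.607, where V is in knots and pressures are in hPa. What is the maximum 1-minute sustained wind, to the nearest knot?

ΔP = 1014 − 980 = 34 mb.
34^0.607 ≈ 8.504.
V ≈ 6.01 × 8.504 ≈ 51.1 kt.

51 kt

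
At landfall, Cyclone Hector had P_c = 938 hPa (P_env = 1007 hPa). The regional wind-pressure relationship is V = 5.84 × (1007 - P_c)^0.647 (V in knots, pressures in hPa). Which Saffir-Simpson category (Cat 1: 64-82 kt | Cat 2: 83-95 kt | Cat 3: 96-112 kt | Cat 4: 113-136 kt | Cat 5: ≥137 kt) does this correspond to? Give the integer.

ΔP = 1007 − 938 = 69 hPa.
V ≈ 5.84 × 69^0.647 = 5.84 × 15.48 ≈ 90 kt.
90 kt falls in the Category 2 band.

2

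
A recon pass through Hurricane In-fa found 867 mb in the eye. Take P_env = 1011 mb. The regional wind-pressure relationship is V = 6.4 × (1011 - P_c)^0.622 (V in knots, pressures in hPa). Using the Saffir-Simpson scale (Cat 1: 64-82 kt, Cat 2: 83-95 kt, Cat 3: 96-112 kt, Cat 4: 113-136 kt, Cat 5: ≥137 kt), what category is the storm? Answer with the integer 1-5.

ΔP = 1011 − 867 = 144 mb.
V ≈ 6.4 × 144^0.622 = 6.4 × 22.00 ≈ 141 kt.
141 kt falls in the Category 5 band.

5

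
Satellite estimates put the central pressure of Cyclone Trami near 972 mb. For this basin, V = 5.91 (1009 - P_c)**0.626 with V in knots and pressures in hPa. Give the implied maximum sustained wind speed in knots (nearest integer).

ΔP = 1009 − 972 = 37 mb.
37^0.626 ≈ 9.587.
V ≈ 5.91 × 9.587 ≈ 56.7 kt.

57 kt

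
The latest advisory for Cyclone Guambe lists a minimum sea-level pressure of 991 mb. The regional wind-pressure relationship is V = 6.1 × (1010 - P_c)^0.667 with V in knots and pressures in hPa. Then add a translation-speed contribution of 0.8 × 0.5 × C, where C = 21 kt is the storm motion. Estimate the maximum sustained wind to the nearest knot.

52 kt

ΔP = 1010 − 991 = 19 mb.
19^0.667 ≈ 7.127.
V ≈ 6.1 × 7.127 ≈ 43.5 kt.
Translation term: 0.8 × 0.5 × 21 = 8.4 kt.
Corrected V ≈ 51.9 kt → 52 kt.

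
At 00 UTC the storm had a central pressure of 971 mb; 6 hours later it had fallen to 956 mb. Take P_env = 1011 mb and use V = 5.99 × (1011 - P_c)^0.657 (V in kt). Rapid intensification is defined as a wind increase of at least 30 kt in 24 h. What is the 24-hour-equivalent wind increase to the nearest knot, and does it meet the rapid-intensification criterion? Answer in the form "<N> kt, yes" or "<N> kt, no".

V₁: ΔP = 40, V ≈ 5.99 × 40^0.657 ≈ 67.61 kt.
V₂: ΔP = 55, V ≈ 5.99 × 55^0.657 ≈ 83.34 kt.
ΔV over 6 h = 15.73 kt → 24 h equivalent = 15.73 × 24/6 ≈ 62.92 kt.
63 kt ≥ 30 kt ⇒ rapid intensification.

63 kt, yes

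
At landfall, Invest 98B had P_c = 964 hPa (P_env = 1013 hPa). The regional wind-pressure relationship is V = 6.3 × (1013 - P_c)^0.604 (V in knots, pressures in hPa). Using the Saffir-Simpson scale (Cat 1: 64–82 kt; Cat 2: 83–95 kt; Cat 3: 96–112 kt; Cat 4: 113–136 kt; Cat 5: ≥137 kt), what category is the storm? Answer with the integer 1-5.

ΔP = 1013 − 964 = 49 hPa.
V ≈ 6.3 × 49^0.604 = 6.3 × 10.49 ≈ 66 kt.
66 kt falls in the Category 1 band.

1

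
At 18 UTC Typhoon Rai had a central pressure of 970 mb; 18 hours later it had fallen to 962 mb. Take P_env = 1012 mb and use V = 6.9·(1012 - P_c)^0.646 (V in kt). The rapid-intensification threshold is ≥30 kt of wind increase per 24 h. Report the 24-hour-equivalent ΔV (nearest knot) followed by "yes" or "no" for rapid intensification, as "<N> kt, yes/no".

12 kt, no

V₁: ΔP = 42, V ≈ 6.9 × 42^0.646 ≈ 77.17 kt.
V₂: ΔP = 50, V ≈ 6.9 × 50^0.646 ≈ 86.37 kt.
ΔV over 18 h = 9.20 kt → 24 h equivalent = 9.20 × 24/18 ≈ 12.27 kt.
12 kt < 30 kt ⇒ not rapid intensification.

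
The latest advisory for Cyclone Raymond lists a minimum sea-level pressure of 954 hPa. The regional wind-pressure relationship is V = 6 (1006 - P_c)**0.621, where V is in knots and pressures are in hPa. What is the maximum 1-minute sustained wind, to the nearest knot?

70 kt

ΔP = 1006 − 954 = 52 hPa.
52^0.621 ≈ 11.632.
V ≈ 6 × 11.632 ≈ 69.8 kt.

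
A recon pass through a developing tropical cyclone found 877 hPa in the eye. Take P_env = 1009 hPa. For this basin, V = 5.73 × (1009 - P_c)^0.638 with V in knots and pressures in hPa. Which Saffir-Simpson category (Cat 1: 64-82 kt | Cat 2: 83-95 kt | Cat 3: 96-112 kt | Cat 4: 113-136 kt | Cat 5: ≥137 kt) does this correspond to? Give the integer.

4

ΔP = 1009 − 877 = 132 hPa.
V ≈ 5.73 × 132^0.638 = 5.73 × 22.54 ≈ 129 kt.
129 kt falls in the Category 4 band.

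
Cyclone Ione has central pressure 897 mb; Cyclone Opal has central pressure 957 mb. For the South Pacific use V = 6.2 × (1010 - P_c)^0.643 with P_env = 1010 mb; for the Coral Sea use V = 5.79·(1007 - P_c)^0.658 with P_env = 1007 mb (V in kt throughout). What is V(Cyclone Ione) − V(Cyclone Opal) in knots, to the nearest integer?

54 kt

Cyclone Ione: ΔP = 113; V ≈ 6.2 × 113^0.643 ≈ 129.57 kt.
Cyclone Opal: ΔP = 50; V ≈ 5.79 × 50^0.658 ≈ 75.96 kt.
Difference ≈ 129.57 − 75.96 = 53.61 → 54 kt.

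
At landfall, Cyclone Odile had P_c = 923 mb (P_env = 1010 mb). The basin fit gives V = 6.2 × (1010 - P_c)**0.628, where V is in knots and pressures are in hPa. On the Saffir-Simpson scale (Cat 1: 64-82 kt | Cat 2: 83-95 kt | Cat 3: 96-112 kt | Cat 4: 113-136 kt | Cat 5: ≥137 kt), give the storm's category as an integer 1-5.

ΔP = 1010 − 923 = 87 mb.
V ≈ 6.2 × 87^0.628 = 6.2 × 16.52 ≈ 102 kt.
102 kt falls in the Category 3 band.

3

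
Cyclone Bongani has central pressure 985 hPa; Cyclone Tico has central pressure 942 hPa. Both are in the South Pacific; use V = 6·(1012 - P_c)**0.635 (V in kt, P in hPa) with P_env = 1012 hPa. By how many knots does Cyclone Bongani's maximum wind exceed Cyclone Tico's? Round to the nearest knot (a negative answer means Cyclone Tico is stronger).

-40 kt

Cyclone Bongani: ΔP = 27; V ≈ 6 × 27^0.635 ≈ 48.65 kt.
Cyclone Tico: ΔP = 70; V ≈ 6 × 70^0.635 ≈ 89.08 kt.
Difference ≈ 48.65 − 89.08 = -40.43 → -40 kt.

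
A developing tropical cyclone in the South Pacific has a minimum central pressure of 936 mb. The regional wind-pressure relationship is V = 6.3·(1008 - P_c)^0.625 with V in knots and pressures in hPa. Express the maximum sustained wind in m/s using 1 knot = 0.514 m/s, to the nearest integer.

ΔP = 1008 − 936 = 72 mb.
V ≈ 6.3 × 72^0.625 = 6.3 × 14.482 ≈ 91.237 kt.
91.237 × 0.514 ≈ 46.90 m/s → 47 m/s.

47 m/s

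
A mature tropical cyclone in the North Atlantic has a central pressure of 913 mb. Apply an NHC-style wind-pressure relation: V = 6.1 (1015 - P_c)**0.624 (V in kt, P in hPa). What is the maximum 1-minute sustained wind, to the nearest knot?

109 kt

ΔP = 1015 − 913 = 102 mb.
102^0.624 ≈ 17.921.
V ≈ 6.1 × 17.921 ≈ 109.3 kt.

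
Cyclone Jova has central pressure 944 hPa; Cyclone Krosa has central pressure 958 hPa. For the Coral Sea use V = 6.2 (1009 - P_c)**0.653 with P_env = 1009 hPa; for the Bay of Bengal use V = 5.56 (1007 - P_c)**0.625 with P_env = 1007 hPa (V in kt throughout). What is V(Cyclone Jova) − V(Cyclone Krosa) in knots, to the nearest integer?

31 kt

Cyclone Jova: ΔP = 65; V ≈ 6.2 × 65^0.653 ≈ 94.67 kt.
Cyclone Krosa: ΔP = 49; V ≈ 5.56 × 49^0.625 ≈ 63.31 kt.
Difference ≈ 94.67 − 63.31 = 31.36 → 31 kt.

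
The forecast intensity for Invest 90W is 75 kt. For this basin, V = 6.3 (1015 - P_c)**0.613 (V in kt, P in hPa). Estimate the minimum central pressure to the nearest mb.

ΔP = (V / 6.3)^(1/0.613) = (75/6.3)^1.631.
75/6.3 = 11.905; 11.905^1.631 ≈ 56.87 mb.
P_c = 1015 − 56.87 = 958.13 ≈ 958 mb.

958 mb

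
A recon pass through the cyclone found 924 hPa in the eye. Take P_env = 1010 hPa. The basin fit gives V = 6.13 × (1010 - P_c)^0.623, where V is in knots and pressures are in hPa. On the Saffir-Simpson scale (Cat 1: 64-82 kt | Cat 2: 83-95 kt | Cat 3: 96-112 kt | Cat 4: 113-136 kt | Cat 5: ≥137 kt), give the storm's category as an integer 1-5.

3

ΔP = 1010 − 924 = 86 hPa.
V ≈ 6.13 × 86^0.623 = 6.13 × 16.04 ≈ 98 kt.
98 kt falls in the Category 3 band.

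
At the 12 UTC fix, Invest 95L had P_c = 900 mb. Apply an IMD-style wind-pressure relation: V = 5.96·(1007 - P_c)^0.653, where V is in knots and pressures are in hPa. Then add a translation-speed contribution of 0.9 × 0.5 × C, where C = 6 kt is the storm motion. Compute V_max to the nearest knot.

ΔP = 1007 − 900 = 107 mb.
107^0.653 ≈ 21.144.
V ≈ 5.96 × 21.144 ≈ 126.0 kt.
Translation term: 0.9 × 0.5 × 6 = 2.7 kt.
Corrected V ≈ 128.7 kt → 129 kt.

129 kt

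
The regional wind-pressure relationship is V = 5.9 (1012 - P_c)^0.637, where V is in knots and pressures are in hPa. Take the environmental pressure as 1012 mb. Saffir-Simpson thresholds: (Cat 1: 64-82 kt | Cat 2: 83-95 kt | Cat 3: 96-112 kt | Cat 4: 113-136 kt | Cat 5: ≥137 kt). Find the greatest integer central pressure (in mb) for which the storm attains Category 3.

932 mb

Category 3 begins at V = 96 kt.
Required ΔP = (96/5.9)^(1/0.637) = 16.271^1.570 ≈ 79.75 mb.
P_c ≤ 1012 − 79.75 = 932.25, so the highest integer P_c is 932 mb.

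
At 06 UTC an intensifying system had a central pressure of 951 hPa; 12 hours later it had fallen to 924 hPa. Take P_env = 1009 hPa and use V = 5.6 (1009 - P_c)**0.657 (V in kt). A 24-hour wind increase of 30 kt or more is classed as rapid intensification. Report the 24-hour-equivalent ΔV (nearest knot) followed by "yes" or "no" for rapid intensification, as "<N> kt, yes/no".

46 kt, yes

V₁: ΔP = 58, V ≈ 5.6 × 58^0.657 ≈ 80.68 kt.
V₂: ΔP = 85, V ≈ 5.6 × 85^0.657 ≈ 103.71 kt.
ΔV over 12 h = 23.03 kt → 24 h equivalent = 23.03 × 24/12 ≈ 46.06 kt.
46 kt ≥ 30 kt ⇒ rapid intensification.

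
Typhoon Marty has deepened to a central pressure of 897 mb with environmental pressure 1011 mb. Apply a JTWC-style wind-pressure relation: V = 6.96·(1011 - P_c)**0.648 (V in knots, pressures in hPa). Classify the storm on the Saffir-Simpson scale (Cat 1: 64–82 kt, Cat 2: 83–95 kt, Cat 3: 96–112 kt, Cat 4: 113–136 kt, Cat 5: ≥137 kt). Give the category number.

ΔP = 1011 − 897 = 114 mb.
V ≈ 6.96 × 114^0.648 = 6.96 × 21.52 ≈ 150 kt.
150 kt falls in the Category 5 band.

5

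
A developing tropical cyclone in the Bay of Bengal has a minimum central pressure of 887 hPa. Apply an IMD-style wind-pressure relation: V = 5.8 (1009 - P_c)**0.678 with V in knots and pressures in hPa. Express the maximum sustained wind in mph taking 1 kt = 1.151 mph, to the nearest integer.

ΔP = 1009 − 887 = 122 hPa.
V ≈ 5.8 × 122^0.678 = 5.8 × 25.975 ≈ 150.654 kt.
150.654 × 1.151 ≈ 173.40 mph → 173 mph.

173 mph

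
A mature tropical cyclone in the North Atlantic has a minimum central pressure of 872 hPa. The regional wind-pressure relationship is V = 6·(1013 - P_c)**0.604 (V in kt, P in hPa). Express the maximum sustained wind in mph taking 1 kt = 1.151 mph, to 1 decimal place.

ΔP = 1013 − 872 = 141 hPa.
V ≈ 6 × 141^0.604 = 6 × 19.867 ≈ 119.201 kt.
119.201 × 1.151 ≈ 137.20 mph → 137.2 mph.

137.2 mph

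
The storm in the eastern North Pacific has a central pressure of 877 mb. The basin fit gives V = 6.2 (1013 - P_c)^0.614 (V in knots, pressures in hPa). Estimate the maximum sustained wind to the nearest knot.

127 kt

ΔP = 1013 − 877 = 136 mb.
136^0.614 ≈ 20.417.
V ≈ 6.2 × 20.417 ≈ 126.6 kt.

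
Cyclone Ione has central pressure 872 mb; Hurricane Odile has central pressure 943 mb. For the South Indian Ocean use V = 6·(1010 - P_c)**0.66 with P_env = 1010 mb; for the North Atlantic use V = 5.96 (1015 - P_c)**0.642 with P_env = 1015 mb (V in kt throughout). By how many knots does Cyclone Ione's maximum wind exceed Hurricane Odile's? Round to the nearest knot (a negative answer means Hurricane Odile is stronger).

62 kt

Cyclone Ione: ΔP = 138; V ≈ 6 × 138^0.66 ≈ 155.05 kt.
Hurricane Odile: ΔP = 72; V ≈ 5.96 × 72^0.642 ≈ 92.82 kt.
Difference ≈ 155.05 − 92.82 = 62.23 → 62 kt.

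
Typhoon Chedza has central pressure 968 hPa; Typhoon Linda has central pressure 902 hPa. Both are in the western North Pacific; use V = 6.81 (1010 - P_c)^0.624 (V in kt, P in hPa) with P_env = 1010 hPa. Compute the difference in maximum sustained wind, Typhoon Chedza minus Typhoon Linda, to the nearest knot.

-56 kt

Typhoon Chedza: ΔP = 42; V ≈ 6.81 × 42^0.624 ≈ 70.15 kt.
Typhoon Linda: ΔP = 108; V ≈ 6.81 × 108^0.624 ≈ 126.47 kt.
Difference ≈ 70.15 − 126.47 = -56.32 → -56 kt.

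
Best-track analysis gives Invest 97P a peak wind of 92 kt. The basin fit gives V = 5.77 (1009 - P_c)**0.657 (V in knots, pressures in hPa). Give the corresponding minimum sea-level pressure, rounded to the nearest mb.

ΔP = (V / 5.77)^(1/0.657) = (92/5.77)^1.522.
92/5.77 = 15.945; 15.945^1.522 ≈ 67.68 mb.
P_c = 1009 − 67.68 = 941.32 ≈ 941 mb.

941 mb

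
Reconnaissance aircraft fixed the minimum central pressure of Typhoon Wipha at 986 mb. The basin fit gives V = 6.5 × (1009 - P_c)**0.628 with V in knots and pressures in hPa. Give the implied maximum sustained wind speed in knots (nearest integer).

ΔP = 1009 − 986 = 23 mb.
23^0.628 ≈ 7.164.
V ≈ 6.5 × 7.164 ≈ 46.6 kt.

47 kt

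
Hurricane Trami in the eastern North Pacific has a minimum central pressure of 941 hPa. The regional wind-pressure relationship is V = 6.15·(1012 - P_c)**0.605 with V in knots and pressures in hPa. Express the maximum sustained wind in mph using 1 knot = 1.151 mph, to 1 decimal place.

ΔP = 1012 − 941 = 71 hPa.
V ≈ 6.15 × 71^0.605 = 6.15 × 13.183 ≈ 81.075 kt.
81.075 × 1.151 ≈ 93.32 mph → 93.3 mph.

93.3 mph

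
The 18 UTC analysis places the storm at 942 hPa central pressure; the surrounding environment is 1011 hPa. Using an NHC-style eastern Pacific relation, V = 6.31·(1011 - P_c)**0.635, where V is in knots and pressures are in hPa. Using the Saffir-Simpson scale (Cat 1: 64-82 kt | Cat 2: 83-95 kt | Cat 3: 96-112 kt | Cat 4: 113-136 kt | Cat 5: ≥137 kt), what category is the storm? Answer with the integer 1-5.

ΔP = 1011 − 942 = 69 hPa.
V ≈ 6.31 × 69^0.635 = 6.31 × 14.71 ≈ 93 kt.
93 kt falls in the Category 2 band.

2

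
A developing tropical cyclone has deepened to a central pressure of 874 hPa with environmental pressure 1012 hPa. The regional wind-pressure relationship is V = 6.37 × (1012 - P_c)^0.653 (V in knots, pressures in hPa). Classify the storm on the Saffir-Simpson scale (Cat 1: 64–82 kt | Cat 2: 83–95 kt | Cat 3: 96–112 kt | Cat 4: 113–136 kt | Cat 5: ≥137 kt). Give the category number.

5

ΔP = 1012 − 874 = 138 hPa.
V ≈ 6.37 × 138^0.653 = 6.37 × 24.97 ≈ 159 kt.
159 kt falls in the Category 5 band.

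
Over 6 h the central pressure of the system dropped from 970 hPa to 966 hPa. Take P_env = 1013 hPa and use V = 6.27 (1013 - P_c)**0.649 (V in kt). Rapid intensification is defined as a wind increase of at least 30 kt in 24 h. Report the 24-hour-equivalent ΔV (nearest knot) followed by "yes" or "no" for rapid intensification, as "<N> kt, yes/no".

17 kt, no

V₁: ΔP = 43, V ≈ 6.27 × 43^0.649 ≈ 72.01 kt.
V₂: ΔP = 47, V ≈ 6.27 × 47^0.649 ≈ 76.29 kt.
ΔV over 6 h = 4.28 kt → 24 h equivalent = 4.28 × 24/6 ≈ 17.12 kt.
17 kt < 30 kt ⇒ not rapid intensification.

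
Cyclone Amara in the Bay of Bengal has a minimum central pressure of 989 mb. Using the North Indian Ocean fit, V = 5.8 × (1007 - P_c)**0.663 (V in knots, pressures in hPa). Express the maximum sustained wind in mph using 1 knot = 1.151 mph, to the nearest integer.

ΔP = 1007 − 989 = 18 mb.
V ≈ 5.8 × 18^0.663 = 5.8 × 6.796 ≈ 39.416 kt.
39.416 × 1.151 ≈ 45.37 mph → 45 mph.

45 mph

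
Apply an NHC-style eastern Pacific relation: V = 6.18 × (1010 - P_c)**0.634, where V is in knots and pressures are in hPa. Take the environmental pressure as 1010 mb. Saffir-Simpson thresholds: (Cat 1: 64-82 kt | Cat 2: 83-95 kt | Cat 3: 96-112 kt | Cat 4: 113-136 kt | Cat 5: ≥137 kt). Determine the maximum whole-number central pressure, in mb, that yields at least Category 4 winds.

Category 4 begins at V = 113 kt.
Required ΔP = (113/6.18)^(1/0.634) = 18.285^1.577 ≈ 97.88 mb.
P_c ≤ 1010 − 97.88 = 912.12, so the highest integer P_c is 912 mb.

912 mb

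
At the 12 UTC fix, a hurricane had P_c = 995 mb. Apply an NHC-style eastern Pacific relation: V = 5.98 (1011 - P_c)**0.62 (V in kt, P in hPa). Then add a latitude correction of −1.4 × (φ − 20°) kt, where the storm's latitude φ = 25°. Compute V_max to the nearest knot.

26 kt

ΔP = 1011 − 995 = 16 mb.
16^0.62 ≈ 5.579.
V ≈ 5.98 × 5.579 ≈ 33.4 kt.
Latitude correction: −1.4 × (25 − 20) = -7 kt.
Corrected V ≈ 26.4 kt → 26 kt.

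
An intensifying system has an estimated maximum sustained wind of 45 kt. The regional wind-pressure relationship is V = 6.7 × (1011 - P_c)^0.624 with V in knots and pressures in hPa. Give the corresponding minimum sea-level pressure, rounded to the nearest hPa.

990 hPa

ΔP = (V / 6.7)^(1/0.624) = (45/6.7)^1.603.
45/6.7 = 6.716; 6.716^1.603 ≈ 21.16 hPa.
P_c = 1011 − 21.16 = 989.84 ≈ 990 hPa.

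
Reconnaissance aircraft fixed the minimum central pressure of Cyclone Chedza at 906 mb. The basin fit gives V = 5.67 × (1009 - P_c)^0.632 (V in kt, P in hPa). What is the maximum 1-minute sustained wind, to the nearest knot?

106 kt

ΔP = 1009 − 906 = 103 mb.
103^0.632 ≈ 18.712.
V ≈ 5.67 × 18.712 ≈ 106.1 kt.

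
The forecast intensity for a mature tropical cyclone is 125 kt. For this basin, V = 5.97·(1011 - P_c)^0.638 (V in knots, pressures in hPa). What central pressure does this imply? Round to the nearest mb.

893 mb

ΔP = (V / 5.97)^(1/0.638) = (125/5.97)^1.567.
125/5.97 = 20.938; 20.938^1.567 ≈ 117.61 mb.
P_c = 1011 − 117.61 = 893.39 ≈ 893 mb.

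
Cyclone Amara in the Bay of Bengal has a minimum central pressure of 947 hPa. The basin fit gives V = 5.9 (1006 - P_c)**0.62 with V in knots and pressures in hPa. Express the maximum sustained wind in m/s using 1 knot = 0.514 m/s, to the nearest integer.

ΔP = 1006 − 947 = 59 hPa.
V ≈ 5.9 × 59^0.62 = 5.9 × 12.529 ≈ 73.923 kt.
73.923 × 0.514 ≈ 38.00 m/s → 38 m/s.

38 m/s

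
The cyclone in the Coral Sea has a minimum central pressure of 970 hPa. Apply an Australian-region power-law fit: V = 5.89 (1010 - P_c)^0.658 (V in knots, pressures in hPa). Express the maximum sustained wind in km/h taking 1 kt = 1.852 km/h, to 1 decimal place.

123.6 km/h

ΔP = 1010 − 970 = 40 hPa.
V ≈ 5.89 × 40^0.658 = 5.89 × 11.328 ≈ 66.722 kt.
66.722 × 1.852 ≈ 123.57 km/h → 123.6 km/h.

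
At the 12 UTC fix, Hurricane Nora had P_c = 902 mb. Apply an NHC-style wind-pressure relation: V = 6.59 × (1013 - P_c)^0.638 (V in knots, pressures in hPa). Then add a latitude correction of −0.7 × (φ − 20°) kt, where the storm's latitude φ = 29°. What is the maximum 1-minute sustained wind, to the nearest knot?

ΔP = 1013 − 902 = 111 mb.
111^0.638 ≈ 20.180.
V ≈ 6.59 × 20.180 ≈ 133.0 kt.
Latitude correction: −0.7 × (29 − 20) = -6.3 kt.
Corrected V ≈ 126.7 kt → 127 kt.

127 kt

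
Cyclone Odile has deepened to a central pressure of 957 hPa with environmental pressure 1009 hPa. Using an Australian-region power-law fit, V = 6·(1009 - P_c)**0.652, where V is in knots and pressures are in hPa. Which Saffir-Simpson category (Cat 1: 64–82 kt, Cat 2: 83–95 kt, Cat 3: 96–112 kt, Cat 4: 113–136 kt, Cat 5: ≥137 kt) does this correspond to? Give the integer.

ΔP = 1009 − 957 = 52 hPa.
V ≈ 6 × 52^0.652 = 6 × 13.15 ≈ 79 kt.
79 kt falls in the Category 1 band.

1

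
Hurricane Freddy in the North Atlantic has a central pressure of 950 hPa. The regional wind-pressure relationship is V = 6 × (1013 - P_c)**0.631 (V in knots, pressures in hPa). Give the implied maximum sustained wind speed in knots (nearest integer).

ΔP = 1013 − 950 = 63 hPa.
63^0.631 ≈ 13.658.
V ≈ 6 × 13.658 ≈ 81.9 kt.

82 kt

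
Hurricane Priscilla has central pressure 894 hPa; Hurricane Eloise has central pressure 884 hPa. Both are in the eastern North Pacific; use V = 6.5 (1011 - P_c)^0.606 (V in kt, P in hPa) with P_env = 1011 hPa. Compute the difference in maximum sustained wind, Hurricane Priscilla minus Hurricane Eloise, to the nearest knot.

Hurricane Priscilla: ΔP = 117; V ≈ 6.5 × 117^0.606 ≈ 116.48 kt.
Hurricane Eloise: ΔP = 127; V ≈ 6.5 × 127^0.606 ≈ 122.41 kt.
Difference ≈ 116.48 − 122.41 = -5.93 → -6 kt.

-6 kt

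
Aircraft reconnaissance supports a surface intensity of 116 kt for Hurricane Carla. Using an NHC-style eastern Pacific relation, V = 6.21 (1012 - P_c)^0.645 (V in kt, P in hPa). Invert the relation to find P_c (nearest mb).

ΔP = (V / 6.21)^(1/0.645) = (116/6.21)^1.550.
116/6.21 = 18.680; 18.680^1.550 ≈ 93.56 mb.
P_c = 1012 − 93.56 = 918.44 ≈ 918 mb.

918 mb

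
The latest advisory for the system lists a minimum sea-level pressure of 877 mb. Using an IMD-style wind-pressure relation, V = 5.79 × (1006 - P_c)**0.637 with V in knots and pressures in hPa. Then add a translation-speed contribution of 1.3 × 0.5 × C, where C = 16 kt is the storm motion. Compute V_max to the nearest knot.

ΔP = 1006 − 877 = 129 mb.
129^0.637 ≈ 22.103.
V ≈ 5.79 × 22.103 ≈ 128.0 kt.
Translation term: 1.3 × 0.5 × 16 = 10.4 kt.
Corrected V ≈ 138.4 kt → 138 kt.

138 kt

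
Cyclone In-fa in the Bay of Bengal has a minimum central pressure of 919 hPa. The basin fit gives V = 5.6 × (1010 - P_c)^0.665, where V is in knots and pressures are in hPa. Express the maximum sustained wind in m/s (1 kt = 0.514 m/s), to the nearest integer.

ΔP = 1010 − 919 = 91 hPa.
V ≈ 5.6 × 91^0.665 = 5.6 × 20.080 ≈ 112.448 kt.
112.448 × 0.514 ≈ 57.80 m/s → 58 m/s.

58 m/s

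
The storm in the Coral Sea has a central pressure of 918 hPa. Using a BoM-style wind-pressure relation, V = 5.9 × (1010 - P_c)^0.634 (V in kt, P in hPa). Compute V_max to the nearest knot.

ΔP = 1010 − 918 = 92 hPa.
92^0.634 ≈ 17.581.
V ≈ 5.9 × 17.581 ≈ 103.7 kt.

104 kt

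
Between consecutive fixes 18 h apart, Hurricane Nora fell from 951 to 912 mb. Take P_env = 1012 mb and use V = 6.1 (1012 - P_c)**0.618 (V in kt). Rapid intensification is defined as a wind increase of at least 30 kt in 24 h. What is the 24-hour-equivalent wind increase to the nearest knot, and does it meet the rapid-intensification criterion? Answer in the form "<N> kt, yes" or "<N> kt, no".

V₁: ΔP = 61, V ≈ 6.1 × 61^0.618 ≈ 77.39 kt.
V₂: ΔP = 100, V ≈ 6.1 × 100^0.618 ≈ 105.03 kt.
ΔV over 18 h = 27.64 kt → 24 h equivalent = 27.64 × 24/18 ≈ 36.85 kt.
37 kt ≥ 30 kt ⇒ rapid intensification.

37 kt, yes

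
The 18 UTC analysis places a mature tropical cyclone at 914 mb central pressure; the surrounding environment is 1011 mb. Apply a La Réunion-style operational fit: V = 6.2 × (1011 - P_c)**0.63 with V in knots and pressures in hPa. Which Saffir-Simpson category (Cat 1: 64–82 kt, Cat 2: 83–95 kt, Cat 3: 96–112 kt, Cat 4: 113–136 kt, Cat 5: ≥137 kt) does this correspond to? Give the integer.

3

ΔP = 1011 − 914 = 97 mb.
V ≈ 6.2 × 97^0.63 = 6.2 × 17.85 ≈ 111 kt.
111 kt falls in the Category 3 band.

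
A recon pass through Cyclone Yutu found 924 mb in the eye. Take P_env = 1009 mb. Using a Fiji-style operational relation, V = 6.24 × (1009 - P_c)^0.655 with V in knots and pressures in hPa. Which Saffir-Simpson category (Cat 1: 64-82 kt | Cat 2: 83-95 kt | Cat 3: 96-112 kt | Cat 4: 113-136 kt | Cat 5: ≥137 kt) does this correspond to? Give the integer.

ΔP = 1009 − 924 = 85 mb.
V ≈ 6.24 × 85^0.655 = 6.24 × 18.36 ≈ 115 kt.
115 kt falls in the Category 4 band.

4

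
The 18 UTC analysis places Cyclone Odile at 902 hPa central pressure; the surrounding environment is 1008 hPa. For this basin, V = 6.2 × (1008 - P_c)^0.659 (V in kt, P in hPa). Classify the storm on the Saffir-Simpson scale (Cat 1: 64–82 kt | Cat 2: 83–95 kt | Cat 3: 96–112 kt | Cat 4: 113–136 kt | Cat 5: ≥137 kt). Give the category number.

4

ΔP = 1008 − 902 = 106 hPa.
V ≈ 6.2 × 106^0.659 = 6.2 × 21.61 ≈ 134 kt.
134 kt falls in the Category 4 band.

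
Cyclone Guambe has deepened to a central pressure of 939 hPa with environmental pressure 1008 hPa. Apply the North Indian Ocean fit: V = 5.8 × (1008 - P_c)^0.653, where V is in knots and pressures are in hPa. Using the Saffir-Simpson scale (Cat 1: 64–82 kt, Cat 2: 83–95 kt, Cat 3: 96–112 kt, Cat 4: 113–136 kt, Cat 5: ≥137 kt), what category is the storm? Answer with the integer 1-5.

2

ΔP = 1008 − 939 = 69 hPa.
V ≈ 5.8 × 69^0.653 = 5.8 × 15.88 ≈ 92 kt.
92 kt falls in the Category 2 band.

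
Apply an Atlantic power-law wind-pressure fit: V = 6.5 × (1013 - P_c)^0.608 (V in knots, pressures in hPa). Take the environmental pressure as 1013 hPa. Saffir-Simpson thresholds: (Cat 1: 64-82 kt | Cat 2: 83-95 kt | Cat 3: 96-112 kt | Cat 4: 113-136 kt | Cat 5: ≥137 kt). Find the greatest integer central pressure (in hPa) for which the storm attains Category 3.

929 hPa

Category 3 begins at V = 96 kt.
Required ΔP = (96/6.5)^(1/0.608) = 14.769^1.645 ≈ 83.81 hPa.
P_c ≤ 1013 − 83.81 = 929.19, so the highest integer P_c is 929 hPa.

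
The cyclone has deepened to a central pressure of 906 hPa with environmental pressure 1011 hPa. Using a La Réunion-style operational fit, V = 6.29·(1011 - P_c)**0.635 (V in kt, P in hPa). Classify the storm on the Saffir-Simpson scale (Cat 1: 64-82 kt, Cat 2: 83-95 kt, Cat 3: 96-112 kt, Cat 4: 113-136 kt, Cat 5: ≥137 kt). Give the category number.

4

ΔP = 1011 − 906 = 105 hPa.
V ≈ 6.29 × 105^0.635 = 6.29 × 19.21 ≈ 121 kt.
121 kt falls in the Category 4 band.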